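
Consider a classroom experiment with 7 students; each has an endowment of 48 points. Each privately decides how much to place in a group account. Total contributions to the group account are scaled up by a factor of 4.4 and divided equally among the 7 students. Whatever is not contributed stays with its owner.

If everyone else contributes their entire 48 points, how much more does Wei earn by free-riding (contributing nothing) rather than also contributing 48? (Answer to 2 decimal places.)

Switching from a contribution of 48 to 0 lets Wei keep an extra 48 points, but lowers the group account by 48, which costs Wei their own share of that drop: 4.4/7 × 48 = 30.17.
Net gain = 48 − 30.17 = 17.83. The private return per contributed unit (0.6286) is below 1, so free-riding is indeed the best response regardless of what the others do.

17.83 points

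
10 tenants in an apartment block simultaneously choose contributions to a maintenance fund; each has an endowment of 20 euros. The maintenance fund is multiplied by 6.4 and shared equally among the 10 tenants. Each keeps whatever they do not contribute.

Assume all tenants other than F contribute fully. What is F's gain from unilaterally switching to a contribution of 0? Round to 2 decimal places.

7.20 euros

Switching from a contribution of 20 to 0 lets F keep an extra 20 euros, but lowers the maintenance fund by 20, which costs F their own share of that drop: 6.4/10 × 20 = 12.80.
Net gain = 20 − 12.80 = 7.20. The private return per contributed unit (0.6400) is below 1, so free-riding is indeed the best response regardless of what the others do.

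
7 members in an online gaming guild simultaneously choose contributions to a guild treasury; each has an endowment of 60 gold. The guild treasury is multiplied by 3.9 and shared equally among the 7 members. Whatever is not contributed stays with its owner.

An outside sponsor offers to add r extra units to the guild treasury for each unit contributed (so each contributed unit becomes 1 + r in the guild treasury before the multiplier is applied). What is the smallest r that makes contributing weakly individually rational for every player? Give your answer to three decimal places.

With matching at rate r, one contributed unit becomes (1 + r) in the guild treasury and returns 3.9 × (1 + r) / 7 to the contributor.
Setting this equal to 1: 1 + r = 7/3.9 = 1.7949.
So the minimum matching rate is r = 1.7949 − 1 = 0.795.

0.795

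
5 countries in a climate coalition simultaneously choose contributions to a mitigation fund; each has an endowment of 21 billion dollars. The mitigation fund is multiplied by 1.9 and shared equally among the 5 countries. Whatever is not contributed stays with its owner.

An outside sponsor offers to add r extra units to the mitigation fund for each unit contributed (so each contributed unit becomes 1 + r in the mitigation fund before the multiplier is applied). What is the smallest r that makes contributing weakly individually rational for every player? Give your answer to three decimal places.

1.632

With matching at rate r, one contributed unit becomes (1 + r) in the mitigation fund and returns 1.9 × (1 + r) / 5 to the contributor.
Setting this equal to 1: 1 + r = 5/1.9 = 2.6316.
So the minimum matching rate is r = 2.6316 − 1 = 1.632.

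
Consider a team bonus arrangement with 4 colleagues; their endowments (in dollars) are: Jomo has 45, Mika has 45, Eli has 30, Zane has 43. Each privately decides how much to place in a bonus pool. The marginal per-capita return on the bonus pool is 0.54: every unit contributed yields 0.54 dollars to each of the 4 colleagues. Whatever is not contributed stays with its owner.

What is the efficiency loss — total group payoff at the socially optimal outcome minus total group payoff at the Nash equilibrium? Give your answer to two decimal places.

189.08 dollars

The private return per contributed unit is 0.54 < 1 for everyone, so the Nash equilibrium is zero contribution and the group total is Σ E_j = 45 + 45 + 30 + 43 = 163.
Each contributed unit returns 2.160 to the group, so the social optimum is full contribution by everyone: group total = 2.160 × 163 = 352.08.
Efficiency loss = (2.160 − 1) × 163 = 189.08.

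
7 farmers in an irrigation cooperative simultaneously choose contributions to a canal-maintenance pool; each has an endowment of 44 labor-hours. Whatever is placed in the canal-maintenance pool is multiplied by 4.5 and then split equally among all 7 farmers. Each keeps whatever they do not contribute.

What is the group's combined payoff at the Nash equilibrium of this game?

Each contributed unit returns 4.5/7 = 0.6429 to its contributor — below 1 — so contributing 0 is dominant for every player. At the Nash equilibrium everyone keeps their 44, and the group total is 7 × 44 = 308.

308.00 labor-hours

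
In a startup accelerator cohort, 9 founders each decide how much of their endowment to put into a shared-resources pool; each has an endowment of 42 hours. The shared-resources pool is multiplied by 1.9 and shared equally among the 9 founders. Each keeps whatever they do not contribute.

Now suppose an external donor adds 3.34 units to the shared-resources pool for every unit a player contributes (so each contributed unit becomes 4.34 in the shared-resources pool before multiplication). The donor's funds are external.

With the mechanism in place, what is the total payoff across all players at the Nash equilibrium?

378.00 hours

With the mechanism, a contributed unit returns 1.9 × 4.34 / 9 = 0.9162 per unit of net cost — still below 1 — so contributing 0 remains dominant for every player.
Everyone keeps their endowment and the group total is 9 × 42 = 378.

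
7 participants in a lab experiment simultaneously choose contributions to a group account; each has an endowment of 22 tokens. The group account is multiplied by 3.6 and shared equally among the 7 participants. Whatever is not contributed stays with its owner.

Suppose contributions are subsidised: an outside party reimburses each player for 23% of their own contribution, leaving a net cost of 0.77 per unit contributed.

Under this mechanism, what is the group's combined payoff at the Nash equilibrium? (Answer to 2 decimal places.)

The effective private return is (3.6/7) / 0.77 = 0.6679, which is still under 1, so the mechanism doesn't change anyone's dominant strategy: zero contribution.
At the Nash equilibrium no one contributes; group total payoff = 7 × 22 = 154.

154.00 tokens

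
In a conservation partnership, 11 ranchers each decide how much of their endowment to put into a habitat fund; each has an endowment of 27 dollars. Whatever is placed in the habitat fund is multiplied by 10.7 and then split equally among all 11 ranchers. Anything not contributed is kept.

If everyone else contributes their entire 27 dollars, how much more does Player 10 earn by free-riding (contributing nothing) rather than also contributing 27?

Switching from a contribution of 27 to 0 lets Player 10 keep an extra 27 dollars, but lowers the habitat fund by 27, which costs Player 10 their own share of that drop: 10.7/11 × 27 = 26.26.
Net gain = 27 − 26.26 = 0.74. The private return per contributed unit (0.9727) is below 1, so free-riding is indeed the best response regardless of what the others do.

0.74 dollars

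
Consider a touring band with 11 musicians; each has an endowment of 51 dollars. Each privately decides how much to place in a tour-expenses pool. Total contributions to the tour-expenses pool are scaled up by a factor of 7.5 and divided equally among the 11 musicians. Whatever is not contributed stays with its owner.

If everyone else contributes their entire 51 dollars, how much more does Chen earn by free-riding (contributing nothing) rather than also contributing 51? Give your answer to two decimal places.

16.23 dollars

Switching from a contribution of 51 to 0 lets Chen keep an extra 51 dollars, but lowers the tour-expenses pool by 51, which costs Chen their own share of that drop: 7.5/11 × 51 = 34.77.
Net gain = 51 − 34.77 = 16.23. The private return per contributed unit (0.6818) is below 1, so free-riding is indeed the best response regardless of what the others do.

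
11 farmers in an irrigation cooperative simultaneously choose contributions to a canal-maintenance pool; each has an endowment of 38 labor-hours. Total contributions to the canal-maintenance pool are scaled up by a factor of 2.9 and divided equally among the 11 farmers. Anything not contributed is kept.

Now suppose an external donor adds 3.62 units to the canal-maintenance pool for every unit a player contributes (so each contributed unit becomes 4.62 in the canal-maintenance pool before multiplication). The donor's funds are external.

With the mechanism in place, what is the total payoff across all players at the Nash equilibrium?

5600.36 labor-hours

Under the mechanism each unit contributed yields 2.9 × 4.62 / 11 = 1.2180 back to its contributor per unit of net cost, which exceeds 1, making full contribution the dominant choice for everyone.
So the Nash equilibrium is full contribution by all 11; the group earns 2.9 × 4.62 × 418 = 5600.36.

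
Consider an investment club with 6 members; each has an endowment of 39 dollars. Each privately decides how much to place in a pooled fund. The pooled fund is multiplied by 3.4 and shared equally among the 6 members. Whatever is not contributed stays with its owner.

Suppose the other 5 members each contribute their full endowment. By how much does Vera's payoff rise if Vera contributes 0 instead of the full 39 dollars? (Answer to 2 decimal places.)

Switching from a contribution of 39 to 0 lets Vera keep an extra 39 dollars, but lowers the pooled fund by 39, which costs Vera their own share of that drop: 3.4/6 × 39 = 22.10.
Net gain = 39 − 22.10 = 16.90. The private return per contributed unit (0.5667) is below 1, so free-riding is indeed the best response regardless of what the others do.

16.90 dollars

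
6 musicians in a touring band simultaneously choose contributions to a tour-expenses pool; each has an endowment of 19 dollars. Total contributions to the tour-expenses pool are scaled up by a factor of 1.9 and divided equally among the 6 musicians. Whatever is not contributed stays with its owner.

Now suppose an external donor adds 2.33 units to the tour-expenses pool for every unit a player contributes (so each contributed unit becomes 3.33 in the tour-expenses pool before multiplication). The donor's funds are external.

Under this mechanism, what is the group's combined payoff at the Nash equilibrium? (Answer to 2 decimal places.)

721.28 dollars

The effective private return per unit is now 1.9 × 3.33 / 6 = 1.0545 > 1, so every player's dominant strategy flips to full contribution.
At the Nash equilibrium everyone contributes 19. Group total payoff = 1.9 × 3.33 × 114 = 721.28.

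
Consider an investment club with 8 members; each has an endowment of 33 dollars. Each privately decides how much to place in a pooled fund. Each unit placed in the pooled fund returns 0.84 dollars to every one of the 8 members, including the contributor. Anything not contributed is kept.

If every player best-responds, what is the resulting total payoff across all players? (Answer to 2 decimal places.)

264.00 dollars

The private return per contributed unit is 0.84 < 1, so contributing 0 is dominant for every player. At the Nash equilibrium everyone keeps their 33, and the group total is 8 × 33 = 264.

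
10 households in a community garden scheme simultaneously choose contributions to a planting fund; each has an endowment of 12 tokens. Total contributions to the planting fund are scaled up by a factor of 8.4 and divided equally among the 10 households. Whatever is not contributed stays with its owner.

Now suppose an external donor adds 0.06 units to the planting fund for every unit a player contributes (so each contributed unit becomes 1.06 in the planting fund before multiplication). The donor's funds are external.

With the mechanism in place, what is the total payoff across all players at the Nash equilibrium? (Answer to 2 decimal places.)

120.00 tokens

Even with the mechanism, each unit contributed returns only 8.4 × 1.06 / 10 = 0.8904 per unit of net cost, so contributing nothing is still dominant.
Everyone keeps their endowment and the group total is 10 × 12 = 120.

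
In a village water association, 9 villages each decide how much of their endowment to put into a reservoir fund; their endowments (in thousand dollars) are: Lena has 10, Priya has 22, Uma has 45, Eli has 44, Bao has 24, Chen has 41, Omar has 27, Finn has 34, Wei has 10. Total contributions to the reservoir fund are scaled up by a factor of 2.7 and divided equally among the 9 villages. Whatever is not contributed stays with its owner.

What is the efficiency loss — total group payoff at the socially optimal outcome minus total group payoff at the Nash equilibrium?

436.90 thousand dollars

The private return per contributed unit is 2.7/9 = 0.3000 < 1 for every player regardless of endowment, so the Nash equilibrium is zero contribution and the group total is Σ E_j = 10 + 22 + 45 + 44 + 24 + 41 + 27 + 34 + 10 = 257.
Each contributed unit returns 2.700 to the group, so the social optimum is full contribution by everyone: group total = 2.700 × 257 = 693.90.
Efficiency loss = (2.700 − 1) × 257 = 436.90.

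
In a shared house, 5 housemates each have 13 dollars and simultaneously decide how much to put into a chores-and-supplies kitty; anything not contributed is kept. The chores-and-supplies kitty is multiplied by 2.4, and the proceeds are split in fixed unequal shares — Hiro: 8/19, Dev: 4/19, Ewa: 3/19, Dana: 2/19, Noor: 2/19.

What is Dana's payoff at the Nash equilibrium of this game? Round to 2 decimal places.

16.28 dollars

A player with share s gets back 2.4·s per unit contributed, so full contribution is dominant for anyone with s > 1/2.4 = 0.4167 and zero contribution is dominant for anyone below.
Only Hiro (8/19) clears that bar, contributing 13; the remaining 4 contribute 0. Total contributed: 13.
Dana keeps 13 and receives 2.4 × 13 × 2/19 = 3.28 from the chores-and-supplies kitty, for a payoff of 16.28.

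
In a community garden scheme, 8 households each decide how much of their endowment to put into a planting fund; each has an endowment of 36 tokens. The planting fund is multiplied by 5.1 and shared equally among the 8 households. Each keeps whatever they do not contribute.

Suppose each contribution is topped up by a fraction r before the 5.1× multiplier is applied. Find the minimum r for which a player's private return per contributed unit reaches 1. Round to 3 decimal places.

With matching at rate r, one contributed unit becomes (1 + r) in the planting fund and returns 5.1 × (1 + r) / 8 to the contributor.
Setting this equal to 1: 1 + r = 8/5.1 = 1.5686.
So the minimum matching rate is r = 1.5686 − 1 = 0.569.

0.569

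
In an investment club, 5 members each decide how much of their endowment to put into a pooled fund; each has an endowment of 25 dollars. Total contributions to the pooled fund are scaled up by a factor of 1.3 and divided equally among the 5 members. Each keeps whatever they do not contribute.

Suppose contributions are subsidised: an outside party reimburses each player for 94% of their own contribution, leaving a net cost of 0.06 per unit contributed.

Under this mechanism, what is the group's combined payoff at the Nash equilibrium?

The effective private return per unit is now (1.3/5) / 0.06 = 4.3333 > 1, so every player's dominant strategy flips to full contribution.
So the Nash equilibrium is full contribution by all 5; the group earns 5 × (25 × 0.94 + 1.3 × 25) = 280.00.

280.00 dollars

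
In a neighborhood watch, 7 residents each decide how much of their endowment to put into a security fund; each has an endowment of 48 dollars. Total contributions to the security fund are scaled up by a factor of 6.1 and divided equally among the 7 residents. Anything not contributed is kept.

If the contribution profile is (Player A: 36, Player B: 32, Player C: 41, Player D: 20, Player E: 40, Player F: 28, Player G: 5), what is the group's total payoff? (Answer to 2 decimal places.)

1366.20 dollars

Total contributed: 36 + 32 + 41 + 20 + 40 + 28 + 5 = 202; total kept: 7 × 48 − 202 = 134.
The security fund pays out 6.1 × 202 = 1232.20 in aggregate.
Group total = 134 + 1232.20 = 1366.20.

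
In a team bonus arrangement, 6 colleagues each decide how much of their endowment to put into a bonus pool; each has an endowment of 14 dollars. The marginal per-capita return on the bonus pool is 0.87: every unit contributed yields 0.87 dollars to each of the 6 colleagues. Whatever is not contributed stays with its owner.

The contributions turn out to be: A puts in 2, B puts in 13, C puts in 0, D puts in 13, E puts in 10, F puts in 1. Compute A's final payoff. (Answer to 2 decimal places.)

Total contributed: 2 + 13 + 0 + 13 + 10 + 1 = 39.
Each receives 0.87 × 39 = 33.93 from the bonus pool.
A keeps 14 − 2 = 12, so A's payoff is 12 + 33.93 = 45.93.

45.93 dollars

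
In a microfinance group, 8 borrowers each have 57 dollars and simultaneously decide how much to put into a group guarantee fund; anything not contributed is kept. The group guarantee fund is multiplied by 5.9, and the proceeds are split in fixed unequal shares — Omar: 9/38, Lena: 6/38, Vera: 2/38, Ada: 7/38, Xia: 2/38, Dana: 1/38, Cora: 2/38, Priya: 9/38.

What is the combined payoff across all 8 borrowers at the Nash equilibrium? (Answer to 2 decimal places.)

For player j, contributing a unit is worthwhile iff 5.9 × (j's share) ≥ 1, i.e. iff j's share is at least 0.1695.
Omar, Ada and Priya clear that bar, contributing 57 each; the remaining 5 contribute 0. Total contributed: 171.
The group guarantee fund pays out 5.9 × 171 = 1008.90 in total (split across the unequal shares, but the aggregate is all that matters for the group sum).
The 5 free-riders keep 57 each, adding 285. Group total = 285 + 1008.90 = 1293.90.

1293.90 dollars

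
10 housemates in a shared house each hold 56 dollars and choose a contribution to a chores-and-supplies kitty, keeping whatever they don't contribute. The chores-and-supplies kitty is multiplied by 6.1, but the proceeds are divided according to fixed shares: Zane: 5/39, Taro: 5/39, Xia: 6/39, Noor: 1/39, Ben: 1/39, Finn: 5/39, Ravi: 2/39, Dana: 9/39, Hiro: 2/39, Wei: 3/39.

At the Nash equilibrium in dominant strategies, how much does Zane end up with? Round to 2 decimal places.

For player j, contributing a unit is worthwhile iff 6.1 × (j's share) ≥ 1, i.e. iff j's share is at least 0.1639.
Dana alone (share 9/39) is above the threshold, contributing 56; the remaining 9 contribute 0. Total contributed: 56.
Zane keeps 56 and receives 6.1 × 56 × 5/39 = 43.79 from the chores-and-supplies kitty, for a payoff of 99.79.

99.79 dollars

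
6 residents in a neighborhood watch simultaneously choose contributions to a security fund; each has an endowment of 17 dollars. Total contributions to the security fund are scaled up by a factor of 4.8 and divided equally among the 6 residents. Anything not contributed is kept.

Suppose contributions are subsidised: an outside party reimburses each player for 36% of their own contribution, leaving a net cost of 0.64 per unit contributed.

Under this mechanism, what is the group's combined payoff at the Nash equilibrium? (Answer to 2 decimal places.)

The effective private return per unit is now (4.8/6) / 0.64 = 1.2500 > 1, so every player's dominant strategy flips to full contribution.
So the Nash equilibrium is full contribution by all 6; the group earns 6 × (17 × 0.36 + 4.8 × 17) = 526.32.

526.32 dollars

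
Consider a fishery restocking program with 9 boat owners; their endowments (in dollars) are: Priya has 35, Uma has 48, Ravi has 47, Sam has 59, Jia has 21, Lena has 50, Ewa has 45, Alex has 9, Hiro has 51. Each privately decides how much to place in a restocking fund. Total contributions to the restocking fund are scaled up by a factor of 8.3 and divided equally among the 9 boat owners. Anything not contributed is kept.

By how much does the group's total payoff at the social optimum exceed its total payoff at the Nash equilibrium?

The private return per contributed unit is 8.3/9 = 0.9222 < 1 for every player regardless of endowment, so the Nash equilibrium is zero contribution and the group total is Σ E_j = 35 + 48 + 47 + 59 + 21 + 50 + 45 + 9 + 51 = 365.
Each contributed unit returns 8.300 to the group, so the social optimum is full contribution by everyone: group total = 8.300 × 365 = 3029.50.
Efficiency loss = (8.300 − 1) × 365 = 2664.50.

2664.50 dollars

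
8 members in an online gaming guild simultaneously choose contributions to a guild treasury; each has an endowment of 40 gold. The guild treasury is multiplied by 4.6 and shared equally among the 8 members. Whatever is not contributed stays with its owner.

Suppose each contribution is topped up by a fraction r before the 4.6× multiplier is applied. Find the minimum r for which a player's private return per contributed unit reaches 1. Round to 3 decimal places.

0.739

With matching at rate r, one contributed unit becomes (1 + r) in the guild treasury and returns 4.6 × (1 + r) / 8 to the contributor.
Setting this equal to 1: 1 + r = 8/4.6 = 1.7391.
So the minimum matching rate is r = 1.7391 − 1 = 0.739.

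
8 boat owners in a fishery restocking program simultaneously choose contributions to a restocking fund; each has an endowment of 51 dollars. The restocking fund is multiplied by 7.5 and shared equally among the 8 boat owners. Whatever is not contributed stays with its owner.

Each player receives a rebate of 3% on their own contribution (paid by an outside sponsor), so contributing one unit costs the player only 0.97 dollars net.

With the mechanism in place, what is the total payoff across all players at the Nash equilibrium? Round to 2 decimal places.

With the mechanism, a contributed unit returns (7.5/8) / 0.97 = 0.9665 per unit of net cost — still below 1 — so contributing 0 remains dominant for every player.
Everyone keeps their endowment and the group total is 8 × 51 = 408.

408.00 dollars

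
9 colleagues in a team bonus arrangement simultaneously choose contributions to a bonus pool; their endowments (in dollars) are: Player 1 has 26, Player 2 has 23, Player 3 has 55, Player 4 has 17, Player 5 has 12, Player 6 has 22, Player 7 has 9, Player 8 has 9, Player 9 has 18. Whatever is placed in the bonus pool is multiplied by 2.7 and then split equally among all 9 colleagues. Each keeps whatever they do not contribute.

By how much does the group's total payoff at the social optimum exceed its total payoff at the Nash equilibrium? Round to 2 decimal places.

324.70 dollars

The private return per contributed unit is 2.7/9 = 0.3000 < 1 for every player regardless of endowment, so the Nash equilibrium is zero contribution and the group total is Σ E_j = 26 + 23 + 55 + 17 + 12 + 22 + 9 + 9 + 18 = 191.
Each contributed unit returns 2.700 to the group, so the social optimum is full contribution by everyone: group total = 2.700 × 191 = 515.70.
Efficiency loss = (2.700 − 1) × 191 = 324.70.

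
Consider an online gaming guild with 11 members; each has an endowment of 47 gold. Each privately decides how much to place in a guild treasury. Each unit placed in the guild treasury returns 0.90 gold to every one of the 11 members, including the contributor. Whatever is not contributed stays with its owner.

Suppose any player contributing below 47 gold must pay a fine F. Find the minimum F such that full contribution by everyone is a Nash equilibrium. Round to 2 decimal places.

Given the others contribute fully, the best deviation is to contribute 0 (any partial contribution still incurs the fine and gives up units whose private return 0.90 is below 1).
Deviating from 47 to 0 saves 47 gold but forfeits the deviator's share of the drop in the guild treasury: 0.90 × 47 = 42.30.
So the deviation gain is 47 − 42.30 = 4.70, and the fine must be at least 4.70 gold to wipe it out.

4.70 gold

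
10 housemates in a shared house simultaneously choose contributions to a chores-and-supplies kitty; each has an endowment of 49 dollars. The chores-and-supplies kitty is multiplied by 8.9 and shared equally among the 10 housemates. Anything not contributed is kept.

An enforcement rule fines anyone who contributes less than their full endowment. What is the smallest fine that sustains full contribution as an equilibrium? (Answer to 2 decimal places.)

Given the others contribute fully, the best deviation is to contribute 0 (any partial contribution still incurs the fine and gives up units whose private return 0.8900 is below 1).
Deviating from 49 to 0 saves 49 dollars but forfeits the deviator's share of the drop in the chores-and-supplies kitty: 8.9/10 × 49 = 43.61.
So the deviation gain is 49 − 43.61 = 5.39, and the fine must be at least 5.39 dollars to wipe it out.

5.39 dollars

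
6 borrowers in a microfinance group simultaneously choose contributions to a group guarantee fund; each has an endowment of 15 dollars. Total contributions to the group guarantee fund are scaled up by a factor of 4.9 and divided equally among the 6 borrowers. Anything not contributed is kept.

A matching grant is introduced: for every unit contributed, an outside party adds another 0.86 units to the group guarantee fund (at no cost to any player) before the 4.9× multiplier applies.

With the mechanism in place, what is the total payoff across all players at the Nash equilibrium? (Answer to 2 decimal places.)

With the mechanism, a contributed unit returns 4.9 × 1.86 / 6 = 1.5190 per unit of net cost to the contributor — now above 1 — so contributing fully is weakly dominant for every player.
At the Nash equilibrium everyone contributes 15. Group total payoff = 4.9 × 1.86 × 90 = 820.26.

820.26 dollars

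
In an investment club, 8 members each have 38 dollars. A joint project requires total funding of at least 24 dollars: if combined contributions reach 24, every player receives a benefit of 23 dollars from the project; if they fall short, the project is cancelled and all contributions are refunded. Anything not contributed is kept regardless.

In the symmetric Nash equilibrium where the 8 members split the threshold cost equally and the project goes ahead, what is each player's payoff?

58 dollars

Equal share of the threshold: 24/8 = 3.
At this profile no one gains by cutting their contribution: any cut drops the total below 24, the project is cancelled, contributions are refunded, and the deviator ends with 38, which is less than 38 − 3 + 23 = 58. Contributing more than 3 just wastes the excess. So contributing exactly 3 is a best response.
Each player's payoff: 38 − 3 + 23 = 58.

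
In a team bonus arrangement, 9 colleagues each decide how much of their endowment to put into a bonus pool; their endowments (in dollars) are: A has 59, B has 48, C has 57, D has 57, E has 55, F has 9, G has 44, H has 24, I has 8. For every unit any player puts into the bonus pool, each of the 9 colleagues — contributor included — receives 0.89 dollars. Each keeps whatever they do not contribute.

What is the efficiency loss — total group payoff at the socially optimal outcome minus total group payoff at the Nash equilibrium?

The private return per contributed unit is 0.89 < 1 for everyone, so the Nash equilibrium is zero contribution and the group total is Σ E_j = 59 + 48 + 57 + 57 + 55 + 9 + 44 + 24 + 8 = 361.
Each contributed unit returns 8.010 to the group, so the social optimum is full contribution by everyone: group total = 8.010 × 361 = 2891.61.
Efficiency loss = (8.010 − 1) × 361 = 2530.61.

2530.61 dollars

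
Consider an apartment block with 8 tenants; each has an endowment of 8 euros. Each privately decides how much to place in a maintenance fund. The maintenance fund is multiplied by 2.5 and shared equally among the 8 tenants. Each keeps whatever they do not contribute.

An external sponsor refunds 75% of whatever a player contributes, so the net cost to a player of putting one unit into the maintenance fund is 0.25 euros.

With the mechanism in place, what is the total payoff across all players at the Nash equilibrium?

With the mechanism, a contributed unit returns (2.5/8) / 0.25 = 1.2500 per unit of net cost to the contributor — now above 1 — so contributing fully is weakly dominant for every player.
So the Nash equilibrium is full contribution by all 8; the group earns 8 × (8 × 0.75 + 2.5 × 8) = 208.00.

208.00 euros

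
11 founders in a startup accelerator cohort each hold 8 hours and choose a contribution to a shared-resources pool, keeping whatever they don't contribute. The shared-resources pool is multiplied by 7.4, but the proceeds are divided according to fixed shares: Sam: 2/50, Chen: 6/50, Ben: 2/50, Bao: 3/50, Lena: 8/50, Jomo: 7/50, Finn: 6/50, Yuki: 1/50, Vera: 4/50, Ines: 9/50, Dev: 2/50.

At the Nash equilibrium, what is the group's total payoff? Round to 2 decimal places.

241.60 hours

For player j, contributing a unit is worthwhile iff 7.4 × (j's share) ≥ 1, i.e. iff j's share is at least 0.1351.
The shares above 0.1351 belong to Lena, Jomo and Ines, contributing 8 each; the remaining 8 contribute 0. Total contributed: 24.
The shared-resources pool pays out 7.4 × 24 = 177.60 in total (split across the unequal shares, but the aggregate is all that matters for the group sum).
The 8 free-riders keep 8 each, adding 64. Group total = 64 + 177.60 = 241.60.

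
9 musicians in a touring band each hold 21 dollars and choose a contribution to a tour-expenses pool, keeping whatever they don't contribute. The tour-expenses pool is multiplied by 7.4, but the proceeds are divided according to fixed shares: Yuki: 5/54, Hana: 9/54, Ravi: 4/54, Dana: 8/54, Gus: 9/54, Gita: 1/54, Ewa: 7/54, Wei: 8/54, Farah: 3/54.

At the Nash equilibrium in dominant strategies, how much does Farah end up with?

For player j, contributing a unit is worthwhile iff 7.4 × (j's share) ≥ 1, i.e. iff j's share is at least 0.1351.
The shares above 0.1351 belong to Hana, Dana, Gus and Wei, contributing 21 each; the remaining 5 contribute 0. Total contributed: 84.
Farah keeps 21 and receives 7.4 × 84 × 3/54 = 34.53 from the tour-expenses pool, for a payoff of 55.53.

55.53 dollars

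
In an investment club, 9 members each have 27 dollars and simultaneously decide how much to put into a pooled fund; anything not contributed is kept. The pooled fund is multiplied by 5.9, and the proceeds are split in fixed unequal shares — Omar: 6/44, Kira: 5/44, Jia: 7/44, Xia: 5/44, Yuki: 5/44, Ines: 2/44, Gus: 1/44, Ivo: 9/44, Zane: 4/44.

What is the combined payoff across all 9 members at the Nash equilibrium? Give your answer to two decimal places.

Each unit j contributes comes back to j as 5.9 × (j's share), so j prefers to contribute only if that share exceeds 1/5.9 = 0.1695; otherwise keeping the unit dominates.
Ivo alone (share 9/44) is above the threshold, contributing 27; the remaining 8 contribute 0. Total contributed: 27.
The pooled fund pays out 5.9 × 27 = 159.30 in total (split across the unequal shares, but the aggregate is all that matters for the group sum).
The 8 free-riders keep 27 each, adding 216. Group total = 216 + 159.30 = 375.30.

375.30 dollars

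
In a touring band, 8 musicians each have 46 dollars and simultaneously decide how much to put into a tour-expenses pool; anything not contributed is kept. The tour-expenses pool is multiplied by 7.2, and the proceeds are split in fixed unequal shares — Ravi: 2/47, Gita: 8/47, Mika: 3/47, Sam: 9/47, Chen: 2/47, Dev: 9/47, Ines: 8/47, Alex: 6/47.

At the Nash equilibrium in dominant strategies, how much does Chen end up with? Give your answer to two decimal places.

102.37 dollars

Each unit j contributes comes back to j as 7.2 × (j's share), so j prefers to contribute only if that share exceeds 1/7.2 = 0.1389; otherwise keeping the unit dominates.
Gita, Sam, Dev and Ines are above the threshold, contributing 46 each; the remaining 4 contribute 0. Total contributed: 184.
Chen keeps 46 and receives 7.2 × 184 × 2/47 = 56.37 from the tour-expenses pool, for a payoff of 102.37.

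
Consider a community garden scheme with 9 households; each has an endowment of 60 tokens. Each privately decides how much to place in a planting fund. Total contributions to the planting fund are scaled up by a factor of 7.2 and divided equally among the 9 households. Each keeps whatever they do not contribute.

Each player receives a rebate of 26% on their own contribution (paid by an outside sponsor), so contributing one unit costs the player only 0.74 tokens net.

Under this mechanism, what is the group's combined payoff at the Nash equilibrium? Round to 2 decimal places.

4028.40 tokens

The effective private return per unit is now (7.2/9) / 0.74 = 1.0811 > 1, so every player's dominant strategy flips to full contribution.
So the Nash equilibrium is full contribution by all 9; the group earns 9 × (60 × 0.26 + 7.2 × 60) = 4028.40.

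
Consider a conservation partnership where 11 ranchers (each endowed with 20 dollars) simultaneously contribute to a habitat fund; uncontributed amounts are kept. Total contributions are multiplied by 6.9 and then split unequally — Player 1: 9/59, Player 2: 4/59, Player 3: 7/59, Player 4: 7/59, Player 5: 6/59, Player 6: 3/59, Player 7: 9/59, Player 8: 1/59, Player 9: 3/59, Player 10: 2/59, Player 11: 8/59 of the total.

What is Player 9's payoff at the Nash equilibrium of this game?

For player j, contributing a unit is worthwhile iff 6.9 × (j's share) ≥ 1, i.e. iff j's share is at least 0.1449.
The shares above 0.1449 belong to Player 1 and Player 7, contributing 20 each; the remaining 9 contribute 0. Total contributed: 40.
Player 9 keeps 20 and receives 6.9 × 40 × 3/59 = 14.03 from the habitat fund, for a payoff of 34.03.

34.03 dollars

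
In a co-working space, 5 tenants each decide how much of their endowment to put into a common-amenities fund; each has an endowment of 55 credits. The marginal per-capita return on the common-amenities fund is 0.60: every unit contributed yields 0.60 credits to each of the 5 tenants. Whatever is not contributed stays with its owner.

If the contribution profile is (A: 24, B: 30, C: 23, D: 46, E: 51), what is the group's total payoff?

Total contributed: 24 + 30 + 23 + 46 + 51 = 174; total kept: 5 × 55 − 174 = 101.
The common-amenities fund pays out 0.60 × 5 × 174 = 522.00 in aggregate.
Group total = 101 + 522.00 = 623.00.

623.00 credits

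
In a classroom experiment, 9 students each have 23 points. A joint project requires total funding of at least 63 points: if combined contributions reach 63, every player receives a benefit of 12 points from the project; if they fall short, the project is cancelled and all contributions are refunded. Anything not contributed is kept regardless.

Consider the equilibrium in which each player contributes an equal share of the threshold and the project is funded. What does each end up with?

Equal share of the threshold: 63/9 = 7.
At this profile no one gains by cutting their contribution: any cut drops the total below 63, the project is cancelled, contributions are refunded, and the deviator ends with 23, which is less than 23 − 7 + 12 = 28. Contributing more than 7 just wastes the excess. So contributing exactly 7 is a best response.
Each player's payoff: 23 − 7 + 12 = 28.

28 points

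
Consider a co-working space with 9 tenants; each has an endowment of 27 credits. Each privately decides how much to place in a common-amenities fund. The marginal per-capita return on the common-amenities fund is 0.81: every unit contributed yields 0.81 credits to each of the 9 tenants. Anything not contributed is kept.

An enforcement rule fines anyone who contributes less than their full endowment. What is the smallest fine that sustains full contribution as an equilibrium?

5.13 credits

Given the others contribute fully, the best deviation is to contribute 0 (any partial contribution still incurs the fine and gives up units whose private return 0.81 is below 1).
Deviating from 27 to 0 saves 27 credits but forfeits the deviator's share of the drop in the common-amenities fund: 0.81 × 27 = 21.87.
So the deviation gain is 27 − 21.87 = 5.13, and the fine must be at least 5.13 credits to wipe it out.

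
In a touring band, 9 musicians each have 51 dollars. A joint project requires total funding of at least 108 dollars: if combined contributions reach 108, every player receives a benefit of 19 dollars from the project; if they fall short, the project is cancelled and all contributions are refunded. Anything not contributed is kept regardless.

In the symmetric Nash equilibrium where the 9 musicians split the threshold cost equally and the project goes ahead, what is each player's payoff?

58 dollars

Equal share of the threshold: 108/9 = 12.
At this profile no one gains by cutting their contribution: any cut drops the total below 108, the project is cancelled, contributions are refunded, and the deviator ends with 51, which is less than 51 − 12 + 19 = 58. Contributing more than 12 just wastes the excess. So contributing exactly 12 is a best response.
Each player's payoff: 51 − 12 + 19 = 58.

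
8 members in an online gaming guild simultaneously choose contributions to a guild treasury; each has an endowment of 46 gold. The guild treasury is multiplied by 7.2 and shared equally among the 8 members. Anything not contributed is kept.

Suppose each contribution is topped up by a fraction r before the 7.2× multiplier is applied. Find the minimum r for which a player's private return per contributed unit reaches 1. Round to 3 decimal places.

0.111

With matching at rate r, one contributed unit becomes (1 + r) in the guild treasury and returns 7.2 × (1 + r) / 8 to the contributor.
Setting this equal to 1: 1 + r = 8/7.2 = 1.1111.
So the minimum matching rate is r = 1.1111 − 1 = 0.111.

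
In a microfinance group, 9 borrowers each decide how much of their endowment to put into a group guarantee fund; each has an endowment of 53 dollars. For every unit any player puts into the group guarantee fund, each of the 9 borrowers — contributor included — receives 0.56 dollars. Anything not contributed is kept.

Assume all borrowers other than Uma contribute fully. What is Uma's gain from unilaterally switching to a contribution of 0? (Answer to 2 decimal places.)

Switching from a contribution of 53 to 0 lets Uma keep an extra 53 dollars, but lowers the group guarantee fund by 53, which costs Uma their own share of that drop: 0.56 × 53 = 29.68.
Net gain = 53 − 29.68 = 23.32. The private return per contributed unit (0.56) is below 1, so free-riding is indeed the best response regardless of what the others do.

23.32 dollars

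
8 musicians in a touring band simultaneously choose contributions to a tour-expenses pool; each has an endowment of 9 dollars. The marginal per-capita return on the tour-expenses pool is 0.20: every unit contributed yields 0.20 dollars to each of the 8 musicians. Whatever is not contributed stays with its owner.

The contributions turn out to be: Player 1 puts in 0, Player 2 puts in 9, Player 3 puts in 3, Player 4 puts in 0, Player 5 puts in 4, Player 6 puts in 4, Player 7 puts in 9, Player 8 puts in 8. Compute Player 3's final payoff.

Total contributed: 0 + 9 + 3 + 0 + 4 + 4 + 9 + 8 = 37.
Each receives 0.20 × 37 = 7.40 from the tour-expenses pool.
Player 3 keeps 9 − 3 = 6, so Player 3's payoff is 6 + 7.40 = 13.40.

13.40 dollars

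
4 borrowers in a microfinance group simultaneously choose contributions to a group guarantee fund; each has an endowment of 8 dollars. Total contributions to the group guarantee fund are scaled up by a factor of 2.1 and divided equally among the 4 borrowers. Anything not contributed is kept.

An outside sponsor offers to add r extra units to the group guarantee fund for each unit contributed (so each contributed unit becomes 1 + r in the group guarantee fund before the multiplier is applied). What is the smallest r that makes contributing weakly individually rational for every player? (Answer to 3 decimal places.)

With matching at rate r, one contributed unit becomes (1 + r) in the group guarantee fund and returns 2.1 × (1 + r) / 4 to the contributor.
Setting this equal to 1: 1 + r = 4/2.1 = 1.9048.
So the minimum matching rate is r = 1.9048 − 1 = 0.905.

0.905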